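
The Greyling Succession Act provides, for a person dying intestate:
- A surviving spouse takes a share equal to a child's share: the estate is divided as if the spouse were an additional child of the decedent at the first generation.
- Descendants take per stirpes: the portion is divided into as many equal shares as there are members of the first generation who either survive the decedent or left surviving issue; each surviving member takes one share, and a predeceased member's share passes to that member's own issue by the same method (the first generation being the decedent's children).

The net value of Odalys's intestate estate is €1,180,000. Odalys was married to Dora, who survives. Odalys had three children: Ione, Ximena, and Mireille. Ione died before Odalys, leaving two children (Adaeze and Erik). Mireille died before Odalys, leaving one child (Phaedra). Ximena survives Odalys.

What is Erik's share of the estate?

Erik receives €147,500.

The spouse counts as an additional share at the children's level, so there are 4 primary shares of €295,000. Dora takes one such share (€295,000).
The children's combined portion (€885,000) is divided into 3 shares of €295,000: Ximena takes €295,000; Ione's €295,000 share passes to Ione's issue; Mireille's €295,000 share passes to Mireille's issue.
Ione's share (€295,000) is divided into 2 shares of €147,500: Adaeze and Erik each take €147,500.
Mireille's share (€295,000) passes entirely to Phaedra.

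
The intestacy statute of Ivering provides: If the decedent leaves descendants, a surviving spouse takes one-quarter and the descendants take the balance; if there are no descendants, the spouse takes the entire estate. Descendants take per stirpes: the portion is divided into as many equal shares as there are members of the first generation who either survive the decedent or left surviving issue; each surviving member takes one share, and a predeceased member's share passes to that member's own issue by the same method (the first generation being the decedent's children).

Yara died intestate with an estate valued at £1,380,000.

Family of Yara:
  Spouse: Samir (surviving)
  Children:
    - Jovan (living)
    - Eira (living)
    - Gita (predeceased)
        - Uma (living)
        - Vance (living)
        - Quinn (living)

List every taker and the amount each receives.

Samir takes one-quarter of £1,380,000 = £345,000. The remaining £1,035,000 passes to the descendants.
The descendants' portion (£1,035,000) is divided into 3 shares of £345,000: Jovan and Eira each take £345,000; Gita's £345,000 share passes to Gita's issue.
Gita's share (£345,000) is divided into 3 shares of £115,000: Uma, Vance, and Quinn each take £115,000.

Samir: £345,000; Jovan: £345,000; Eira: £345,000; Uma: £115,000; Vance: £115,000; Quinn: £115,000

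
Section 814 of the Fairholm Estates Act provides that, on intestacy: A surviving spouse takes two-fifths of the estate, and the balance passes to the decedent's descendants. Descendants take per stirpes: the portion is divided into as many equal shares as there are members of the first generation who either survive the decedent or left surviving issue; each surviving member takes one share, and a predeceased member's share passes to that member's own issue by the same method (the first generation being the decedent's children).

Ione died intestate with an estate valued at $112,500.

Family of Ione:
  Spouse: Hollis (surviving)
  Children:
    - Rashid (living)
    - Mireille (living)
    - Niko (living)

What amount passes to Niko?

Hollis takes two-fifths of $112,500 = $45,000. The remaining $67,500 passes to the descendants.
The descendants' portion ($67,500) is divided into 3 shares of $22,500: Rashid, Mireille, and Niko each take $22,500.

Niko receives $22,500.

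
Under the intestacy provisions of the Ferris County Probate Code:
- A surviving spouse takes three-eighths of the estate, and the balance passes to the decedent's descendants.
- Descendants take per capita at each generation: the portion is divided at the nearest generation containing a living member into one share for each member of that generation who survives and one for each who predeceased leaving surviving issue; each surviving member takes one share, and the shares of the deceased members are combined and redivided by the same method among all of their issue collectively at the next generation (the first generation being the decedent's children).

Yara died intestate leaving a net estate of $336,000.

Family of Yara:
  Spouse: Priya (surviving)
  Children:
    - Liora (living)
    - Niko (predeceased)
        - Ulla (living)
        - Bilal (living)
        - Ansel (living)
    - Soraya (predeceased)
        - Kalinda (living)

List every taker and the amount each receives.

Priya: $126,000; Liora: $70,000; Ulla: $35,000; Bilal: $35,000; Ansel: $35,000; Kalinda: $35,000

Priya takes three-eighths of $336,000 = $126,000. The remaining $210,000 passes to the descendants.
The descendants' portion ($210,000) is divided at the children's generation into 3 shares of $70,000. Liora takes $70,000. The 2 shares of the deceased (Niko and Soraya) are combined into a pool of $140,000.
That pool ($140,000) is divided at the grandchildren's generation equally among Ulla, Bilal, Ansel, and Kalinda: $35,000 each.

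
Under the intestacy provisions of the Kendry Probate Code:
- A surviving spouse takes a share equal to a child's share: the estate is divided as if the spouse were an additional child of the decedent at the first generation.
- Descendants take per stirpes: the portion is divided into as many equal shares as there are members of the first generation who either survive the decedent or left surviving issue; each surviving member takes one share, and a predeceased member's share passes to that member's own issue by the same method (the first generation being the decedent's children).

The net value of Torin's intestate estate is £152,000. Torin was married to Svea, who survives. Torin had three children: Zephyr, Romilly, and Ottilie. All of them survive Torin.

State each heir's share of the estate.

Svea: £38,000; Zephyr: £38,000; Romilly: £38,000; Ottilie: £38,000

The spouse counts as an additional share at the children's level, so there are 4 primary shares of £38,000. Svea takes one such share (£38,000).
The children's combined portion (£114,000) is divided into 3 shares of £38,000: Zephyr, Romilly, and Ottilie each take £38,000.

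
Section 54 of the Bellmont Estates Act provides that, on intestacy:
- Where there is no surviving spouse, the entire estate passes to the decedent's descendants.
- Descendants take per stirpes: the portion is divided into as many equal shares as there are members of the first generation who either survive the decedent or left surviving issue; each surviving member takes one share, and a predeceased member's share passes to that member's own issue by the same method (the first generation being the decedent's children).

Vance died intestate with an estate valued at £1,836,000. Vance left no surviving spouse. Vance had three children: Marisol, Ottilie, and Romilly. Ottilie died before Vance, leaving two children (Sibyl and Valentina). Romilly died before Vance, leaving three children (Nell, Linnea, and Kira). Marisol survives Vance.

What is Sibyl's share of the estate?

Sibyl receives £306,000.

The entire £1,836,000 passes to the descendants.
That amount (£1,836,000) is divided into 3 shares of £612,000: Marisol takes £612,000; Ottilie's £612,000 share passes to Ottilie's issue; Romilly's £612,000 share passes to Romilly's issue.
Ottilie's share (£612,000) is divided into 2 shares of £306,000: Sibyl and Valentina each take £306,000.
Romilly's share (£612,000) is divided into 3 shares of £204,000: Nell, Linnea, and Kira each take £204,000.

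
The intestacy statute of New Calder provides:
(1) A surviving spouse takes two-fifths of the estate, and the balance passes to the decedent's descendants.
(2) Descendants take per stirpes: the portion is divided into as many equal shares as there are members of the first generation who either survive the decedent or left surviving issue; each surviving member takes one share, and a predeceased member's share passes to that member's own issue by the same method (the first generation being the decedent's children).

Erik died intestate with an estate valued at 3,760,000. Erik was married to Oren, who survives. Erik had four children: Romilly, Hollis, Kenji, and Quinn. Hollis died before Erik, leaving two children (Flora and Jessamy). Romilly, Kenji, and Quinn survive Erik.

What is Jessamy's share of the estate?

Jessamy receives 282,000.

Oren takes two-fifths of 3,760,000 = 1,504,000. The remaining 2,256,000 passes to the descendants.
The descendants' portion (2,256,000) is divided into 4 shares of 564,000: Romilly, Kenji, and Quinn each take 564,000; Hollis's 564,000 share passes to Hollis's issue.
Hollis's share (564,000) is divided into 2 shares of 282,000: Flora and Jessamy each take 282,000.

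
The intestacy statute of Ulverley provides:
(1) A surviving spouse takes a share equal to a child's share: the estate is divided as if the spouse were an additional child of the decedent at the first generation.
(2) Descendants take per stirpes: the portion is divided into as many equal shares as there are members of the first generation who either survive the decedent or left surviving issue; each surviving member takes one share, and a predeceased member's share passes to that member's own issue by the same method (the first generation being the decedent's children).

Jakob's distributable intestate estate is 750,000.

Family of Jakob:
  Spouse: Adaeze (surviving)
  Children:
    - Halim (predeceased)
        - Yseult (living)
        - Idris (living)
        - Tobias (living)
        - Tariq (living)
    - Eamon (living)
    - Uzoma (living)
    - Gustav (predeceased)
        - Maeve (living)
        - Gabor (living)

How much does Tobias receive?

The spouse counts as an additional share at the children's level, so there are 5 primary shares of 150,000. Adaeze takes one such share (150,000).
The children's combined portion (600,000) is divided into 4 shares of 150,000: Eamon and Uzoma each take 150,000; Halim's 150,000 share passes to Halim's issue; Gustav's 150,000 share passes to Gustav's issue.
Halim's share (150,000) is divided into 4 shares of 37,500: Yseult, Idris, Tobias, and Tariq each take 37,500.
Gustav's share (150,000) is divided into 2 shares of 75,000: Maeve and Gabor each take 75,000.

Tobias receives 37,500.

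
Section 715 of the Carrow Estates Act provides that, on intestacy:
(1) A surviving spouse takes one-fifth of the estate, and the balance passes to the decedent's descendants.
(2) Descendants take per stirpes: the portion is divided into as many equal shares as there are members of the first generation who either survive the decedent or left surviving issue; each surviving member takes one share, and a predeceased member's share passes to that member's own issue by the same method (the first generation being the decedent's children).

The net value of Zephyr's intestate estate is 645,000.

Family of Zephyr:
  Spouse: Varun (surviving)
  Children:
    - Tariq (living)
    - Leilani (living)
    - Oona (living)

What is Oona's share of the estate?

Oona receives 172,000.

Varun takes one-fifth of 645,000 = 129,000. The remaining 516,000 passes to the descendants.
The descendants' portion (516,000) is divided into 3 shares of 172,000: Tariq, Leilani, and Oona each take 172,000.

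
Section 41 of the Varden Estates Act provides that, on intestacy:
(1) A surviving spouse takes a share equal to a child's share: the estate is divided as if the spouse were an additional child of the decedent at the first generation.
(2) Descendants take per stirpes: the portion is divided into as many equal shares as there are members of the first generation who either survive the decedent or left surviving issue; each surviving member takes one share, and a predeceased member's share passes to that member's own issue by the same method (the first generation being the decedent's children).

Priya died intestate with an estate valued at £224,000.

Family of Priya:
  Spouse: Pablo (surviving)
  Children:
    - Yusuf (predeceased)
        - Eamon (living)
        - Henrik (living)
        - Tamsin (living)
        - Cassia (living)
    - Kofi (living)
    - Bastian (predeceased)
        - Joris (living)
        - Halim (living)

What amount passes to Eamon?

The spouse counts as an additional share at the children's level, so there are 4 primary shares of £56,000. Pablo takes one such share (£56,000).
The children's combined portion (£168,000) is divided into 3 shares of £56,000: Kofi takes £56,000; Yusuf's £56,000 share passes to Yusuf's issue; Bastian's £56,000 share passes to Bastian's issue.
Yusuf's share (£56,000) is divided into 4 shares of £14,000: Eamon, Henrik, Tamsin, and Cassia each take £14,000.
Bastian's share (£56,000) is divided into 2 shares of £28,000: Joris and Halim each take £28,000.

Eamon receives £14,000.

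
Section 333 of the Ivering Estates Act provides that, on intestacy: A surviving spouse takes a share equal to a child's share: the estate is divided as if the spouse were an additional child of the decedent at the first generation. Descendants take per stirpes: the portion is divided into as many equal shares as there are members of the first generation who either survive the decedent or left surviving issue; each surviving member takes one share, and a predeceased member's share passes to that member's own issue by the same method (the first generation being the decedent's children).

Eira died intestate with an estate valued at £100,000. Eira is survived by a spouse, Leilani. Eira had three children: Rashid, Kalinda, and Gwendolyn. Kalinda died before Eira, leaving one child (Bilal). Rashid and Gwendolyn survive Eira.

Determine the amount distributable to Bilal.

Bilal receives £25,000.

The spouse counts as an additional share at the children's level, so there are 4 primary shares of £25,000. Leilani takes one such share (£25,000).
The children's combined portion (£75,000) is divided into 3 shares of £25,000: Rashid and Gwendolyn each take £25,000; Kalinda's £25,000 share passes to Kalinda's issue.
Kalinda's share (£25,000) passes entirely to Bilal.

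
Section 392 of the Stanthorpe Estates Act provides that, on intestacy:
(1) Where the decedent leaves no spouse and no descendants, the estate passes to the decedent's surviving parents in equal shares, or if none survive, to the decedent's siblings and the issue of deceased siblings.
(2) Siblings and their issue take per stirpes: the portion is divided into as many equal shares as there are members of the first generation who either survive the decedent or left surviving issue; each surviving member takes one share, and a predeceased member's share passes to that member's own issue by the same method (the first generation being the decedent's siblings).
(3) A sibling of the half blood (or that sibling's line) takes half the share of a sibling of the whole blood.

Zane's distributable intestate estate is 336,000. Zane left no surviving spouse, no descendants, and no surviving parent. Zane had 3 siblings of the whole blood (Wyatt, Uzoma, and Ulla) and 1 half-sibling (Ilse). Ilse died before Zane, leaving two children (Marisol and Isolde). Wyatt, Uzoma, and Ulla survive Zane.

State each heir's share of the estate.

Wyatt: 96,000; Marisol: 24,000; Isolde: 24,000; Uzoma: 96,000; Ulla: 96,000

The entire 336,000 passes to the siblings and their issue.
Counting each half-blood sibling's line as half a unit, there are 7/2 units in 336,000, so one unit is 96,000. Whole-blood lines (Wyatt, Uzoma, and Ulla) take 96,000 each; half-blood lines (Ilse) take 48,000 each.
Ilse's share (48,000) is divided into 2 shares of 24,000: Marisol and Isolde each take 24,000.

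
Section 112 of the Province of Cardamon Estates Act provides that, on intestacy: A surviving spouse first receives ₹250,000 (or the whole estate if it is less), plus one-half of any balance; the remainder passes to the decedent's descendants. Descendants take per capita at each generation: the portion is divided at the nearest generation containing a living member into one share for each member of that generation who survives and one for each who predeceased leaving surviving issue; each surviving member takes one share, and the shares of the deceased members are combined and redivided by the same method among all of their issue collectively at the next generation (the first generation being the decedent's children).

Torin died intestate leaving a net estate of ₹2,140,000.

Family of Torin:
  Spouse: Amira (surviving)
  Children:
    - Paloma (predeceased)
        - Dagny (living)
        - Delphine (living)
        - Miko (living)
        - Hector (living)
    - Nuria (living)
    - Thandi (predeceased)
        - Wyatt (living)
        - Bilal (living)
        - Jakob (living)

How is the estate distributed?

Amira: ₹1,195,000; Dagny: ₹90,000; Delphine: ₹90,000; Miko: ₹90,000; Hector: ₹90,000; Nuria: ₹315,000; Wyatt: ₹90,000; Bilal: ₹90,000; Jakob: ₹90,000

Amira first takes ₹250,000, leaving a balance of ₹1,890,000. Amira then takes one-half of the balance (₹945,000), for a total of ₹1,195,000. The remaining ₹945,000 passes to the descendants.
The descendants' portion (₹945,000) is divided at the children's generation into 3 shares of ₹315,000. Nuria takes ₹315,000. The 2 shares of the deceased (Paloma and Thandi) are combined into a pool of ₹630,000.
That pool (₹630,000) is divided at the grandchildren's generation equally among Dagny, Delphine, Miko, Hector, Wyatt, Bilal, and Jakob: ₹90,000 each.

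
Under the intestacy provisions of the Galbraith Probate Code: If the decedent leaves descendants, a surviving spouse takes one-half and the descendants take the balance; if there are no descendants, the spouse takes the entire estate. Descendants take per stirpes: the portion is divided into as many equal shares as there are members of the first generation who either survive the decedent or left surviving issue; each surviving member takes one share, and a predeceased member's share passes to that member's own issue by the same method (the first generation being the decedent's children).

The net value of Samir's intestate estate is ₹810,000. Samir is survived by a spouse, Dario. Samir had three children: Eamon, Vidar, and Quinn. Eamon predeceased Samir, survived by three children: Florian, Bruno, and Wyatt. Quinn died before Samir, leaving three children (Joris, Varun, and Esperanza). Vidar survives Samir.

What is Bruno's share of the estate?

Bruno receives ₹45,000.

Dario takes one-half of ₹810,000 = ₹405,000. The remaining ₹405,000 passes to the descendants.
The descendants' portion (₹405,000) is divided into 3 shares of ₹135,000: Vidar takes ₹135,000; Eamon's ₹135,000 share passes to Eamon's issue; Quinn's ₹135,000 share passes to Quinn's issue.
Eamon's share (₹135,000) is divided into 3 shares of ₹45,000: Florian, Bruno, and Wyatt each take ₹45,000.
Quinn's share (₹135,000) is divided into 3 shares of ₹45,000: Joris, Varun, and Esperanza each take ₹45,000.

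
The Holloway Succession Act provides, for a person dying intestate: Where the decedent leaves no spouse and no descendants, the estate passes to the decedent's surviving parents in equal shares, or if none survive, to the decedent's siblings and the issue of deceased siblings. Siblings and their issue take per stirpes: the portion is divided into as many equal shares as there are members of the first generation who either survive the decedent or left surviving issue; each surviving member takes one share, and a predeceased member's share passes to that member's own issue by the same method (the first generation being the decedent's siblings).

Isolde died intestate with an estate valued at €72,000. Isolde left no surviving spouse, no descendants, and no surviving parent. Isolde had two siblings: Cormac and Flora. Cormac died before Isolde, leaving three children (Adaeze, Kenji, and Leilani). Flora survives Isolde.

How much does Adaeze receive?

Adaeze receives €12,000.

The entire €72,000 passes to the siblings and their issue.
That amount (€72,000) is divided into 2 shares of €36,000: Flora takes €36,000; Cormac's €36,000 share passes to Cormac's issue.
Cormac's share (€36,000) is divided into 3 shares of €12,000: Adaeze, Kenji, and Leilani each take €12,000.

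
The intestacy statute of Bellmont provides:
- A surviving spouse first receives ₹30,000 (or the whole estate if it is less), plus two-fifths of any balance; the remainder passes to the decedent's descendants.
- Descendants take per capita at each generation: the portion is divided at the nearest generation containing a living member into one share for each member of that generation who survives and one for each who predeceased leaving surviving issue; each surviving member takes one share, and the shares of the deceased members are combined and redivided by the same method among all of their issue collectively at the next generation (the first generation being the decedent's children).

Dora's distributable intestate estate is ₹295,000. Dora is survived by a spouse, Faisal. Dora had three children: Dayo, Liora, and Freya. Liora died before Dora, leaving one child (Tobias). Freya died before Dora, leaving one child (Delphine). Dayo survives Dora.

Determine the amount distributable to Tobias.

Tobias receives ₹53,000.

Faisal first takes ₹30,000, leaving a balance of ₹265,000. Faisal then takes two-fifths of the balance (₹106,000), for a total of ₹136,000. The remaining ₹159,000 passes to the descendants.
The descendants' portion (₹159,000) is divided at the children's generation into 3 shares of ₹53,000. Dayo takes ₹53,000. The 2 shares of the deceased (Liora and Freya) are combined into a pool of ₹106,000.
That pool (₹106,000) is divided at the grandchildren's generation equally among Tobias and Delphine: ₹53,000 each.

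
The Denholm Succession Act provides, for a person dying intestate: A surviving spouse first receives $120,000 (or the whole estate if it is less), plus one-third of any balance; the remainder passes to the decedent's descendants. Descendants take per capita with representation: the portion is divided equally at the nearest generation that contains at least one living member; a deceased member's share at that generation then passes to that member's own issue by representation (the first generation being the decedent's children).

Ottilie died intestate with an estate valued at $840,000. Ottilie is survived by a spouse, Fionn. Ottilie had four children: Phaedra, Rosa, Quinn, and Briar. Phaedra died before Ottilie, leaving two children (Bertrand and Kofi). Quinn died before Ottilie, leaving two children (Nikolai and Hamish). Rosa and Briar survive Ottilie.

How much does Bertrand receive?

Bertrand receives $60,000.

Fionn first takes $120,000, leaving a balance of $720,000. Fionn then takes one-third of the balance ($240,000), for a total of $360,000. The remaining $480,000 passes to the descendants.
The descendants' portion ($480,000) is divided into 4 shares of $120,000: Rosa and Briar each take $120,000; Phaedra's $120,000 share passes to Phaedra's issue; Quinn's $120,000 share passes to Quinn's issue.
Phaedra's share ($120,000) is divided into 2 shares of $60,000: Bertrand and Kofi each take $60,000.
Quinn's share ($120,000) is divided into 2 shares of $60,000: Nikolai and Hamish each take $60,000.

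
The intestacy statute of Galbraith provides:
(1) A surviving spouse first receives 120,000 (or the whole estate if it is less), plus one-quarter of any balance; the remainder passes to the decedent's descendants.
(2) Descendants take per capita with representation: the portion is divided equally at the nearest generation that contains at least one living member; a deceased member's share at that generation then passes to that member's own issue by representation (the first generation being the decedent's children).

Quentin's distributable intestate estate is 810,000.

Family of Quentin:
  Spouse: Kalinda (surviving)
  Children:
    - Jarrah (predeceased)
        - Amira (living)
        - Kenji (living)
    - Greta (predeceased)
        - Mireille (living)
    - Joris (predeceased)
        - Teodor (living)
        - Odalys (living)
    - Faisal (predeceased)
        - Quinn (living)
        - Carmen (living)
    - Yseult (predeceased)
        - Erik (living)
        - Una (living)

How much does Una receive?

Una receives 57,500.

Kalinda first takes 120,000, leaving a balance of 690,000. Kalinda then takes one-quarter of the balance (172,500), for a total of 292,500. The remaining 517,500 passes to the descendants.
No child survives, so the initial division is made at the grandchildren's generation.
The descendants' portion (517,500) is divided into 9 shares of 57,500: Amira, Kenji, Mireille, Teodor, Odalys, Quinn, Carmen, Erik, and Una each take 57,500.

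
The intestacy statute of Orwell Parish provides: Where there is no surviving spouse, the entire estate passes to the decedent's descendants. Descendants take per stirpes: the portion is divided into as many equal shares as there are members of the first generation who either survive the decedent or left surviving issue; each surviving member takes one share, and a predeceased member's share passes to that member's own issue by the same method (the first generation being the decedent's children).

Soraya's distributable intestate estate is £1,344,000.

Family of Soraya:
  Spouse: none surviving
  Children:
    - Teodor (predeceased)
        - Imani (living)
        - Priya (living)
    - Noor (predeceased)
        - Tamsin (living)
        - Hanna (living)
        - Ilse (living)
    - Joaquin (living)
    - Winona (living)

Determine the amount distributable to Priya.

Priya receives £168,000.

The entire £1,344,000 passes to the descendants.
That amount (£1,344,000) is divided into 4 shares of £336,000: Joaquin and Winona each take £336,000; Teodor's £336,000 share passes to Teodor's issue; Noor's £336,000 share passes to Noor's issue.
Teodor's share (£336,000) is divided into 2 shares of £168,000: Imani and Priya each take £168,000.
Noor's share (£336,000) is divided into 3 shares of £112,000: Tamsin, Hanna, and Ilse each take £112,000.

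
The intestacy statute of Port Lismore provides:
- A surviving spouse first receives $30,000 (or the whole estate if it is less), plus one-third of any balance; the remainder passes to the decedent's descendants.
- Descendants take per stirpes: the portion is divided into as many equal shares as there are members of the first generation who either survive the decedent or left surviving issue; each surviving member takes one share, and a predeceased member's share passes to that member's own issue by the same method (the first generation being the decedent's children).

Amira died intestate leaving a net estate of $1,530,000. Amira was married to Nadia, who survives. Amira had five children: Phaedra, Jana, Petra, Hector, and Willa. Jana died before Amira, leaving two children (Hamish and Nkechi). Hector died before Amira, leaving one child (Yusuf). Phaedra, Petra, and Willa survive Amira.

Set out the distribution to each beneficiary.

Nadia: $530,000; Phaedra: $200,000; Hamish: $100,000; Nkechi: $100,000; Petra: $200,000; Yusuf: $200,000; Willa: $200,000

Nadia first takes $30,000, leaving a balance of $1,500,000. Nadia then takes one-third of the balance ($500,000), for a total of $530,000. The remaining $1,000,000 passes to the descendants.
The descendants' portion ($1,000,000) is divided into 5 shares of $200,000: Phaedra, Petra, and Willa each take $200,000; Jana's $200,000 share passes to Jana's issue; Hector's $200,000 share passes to Hector's issue.
Jana's share ($200,000) is divided into 2 shares of $100,000: Hamish and Nkechi each take $100,000.
Hector's share ($200,000) passes entirely to Yusuf.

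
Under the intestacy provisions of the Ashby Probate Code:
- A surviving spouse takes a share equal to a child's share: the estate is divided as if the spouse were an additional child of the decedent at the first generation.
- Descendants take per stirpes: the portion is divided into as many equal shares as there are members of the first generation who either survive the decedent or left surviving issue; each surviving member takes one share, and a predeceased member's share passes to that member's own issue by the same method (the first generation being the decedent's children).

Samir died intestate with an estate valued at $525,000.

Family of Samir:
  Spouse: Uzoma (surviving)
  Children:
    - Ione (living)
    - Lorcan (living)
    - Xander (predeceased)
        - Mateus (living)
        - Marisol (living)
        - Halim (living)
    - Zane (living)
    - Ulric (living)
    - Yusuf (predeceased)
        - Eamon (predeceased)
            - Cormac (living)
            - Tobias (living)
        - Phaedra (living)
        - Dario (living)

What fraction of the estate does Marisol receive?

Marisol receives 1/21 of the estate.

The spouse counts as an additional share at the children's level, so there are 7 primary shares of $75,000. Uzoma takes one such share ($75,000).
The children's combined portion ($450,000) is divided into 6 shares of $75,000: Ione, Lorcan, Zane, and Ulric each take $75,000; Xander's $75,000 share passes to Xander's issue; Yusuf's $75,000 share passes to Yusuf's issue.
Xander's share ($75,000) is divided into 3 shares of $25,000: Mateus, Marisol, and Halim each take $25,000.
Yusuf's share ($75,000) is divided into 3 shares of $25,000: Phaedra and Dario each take $25,000; Eamon's $25,000 share passes to Eamon's issue.
Eamon's share ($25,000) is divided into 2 shares of $12,500: Cormac and Tobias each take $12,500.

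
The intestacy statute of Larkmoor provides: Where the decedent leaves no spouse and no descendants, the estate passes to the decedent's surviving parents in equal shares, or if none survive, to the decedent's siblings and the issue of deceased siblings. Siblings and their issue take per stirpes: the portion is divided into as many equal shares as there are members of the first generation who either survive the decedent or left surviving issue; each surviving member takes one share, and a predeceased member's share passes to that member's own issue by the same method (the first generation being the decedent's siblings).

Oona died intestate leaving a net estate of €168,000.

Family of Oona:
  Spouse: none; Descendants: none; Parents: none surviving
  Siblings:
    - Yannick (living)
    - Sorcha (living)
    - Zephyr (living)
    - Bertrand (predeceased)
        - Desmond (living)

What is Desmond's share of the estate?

The entire €168,000 passes to the siblings and their issue.
That amount (€168,000) is divided into 4 shares of €42,000: Yannick, Sorcha, and Zephyr each take €42,000; Bertrand's €42,000 share passes to Bertrand's issue.
Bertrand's share (€42,000) passes entirely to Desmond.

Desmond receives €42,000.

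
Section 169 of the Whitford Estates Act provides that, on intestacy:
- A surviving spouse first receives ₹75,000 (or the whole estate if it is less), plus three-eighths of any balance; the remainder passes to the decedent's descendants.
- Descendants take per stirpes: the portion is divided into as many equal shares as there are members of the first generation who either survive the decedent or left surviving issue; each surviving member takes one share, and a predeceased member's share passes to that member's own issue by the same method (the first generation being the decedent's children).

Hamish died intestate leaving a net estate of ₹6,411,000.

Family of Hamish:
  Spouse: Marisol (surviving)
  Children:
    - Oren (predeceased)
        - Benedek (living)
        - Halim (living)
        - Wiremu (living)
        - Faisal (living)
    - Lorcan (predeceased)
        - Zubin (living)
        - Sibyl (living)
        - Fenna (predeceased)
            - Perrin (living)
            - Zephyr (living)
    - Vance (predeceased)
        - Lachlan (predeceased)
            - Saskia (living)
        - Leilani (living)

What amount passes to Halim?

Halim receives ₹330,000.

Marisol first takes ₹75,000, leaving a balance of ₹6,336,000. Marisol then takes three-eighths of the balance (₹2,376,000), for a total of ₹2,451,000. The remaining ₹3,960,000 passes to the descendants.
The descendants' portion (₹3,960,000) is divided into 3 shares of ₹1,320,000: Oren's ₹1,320,000 share passes to Oren's issue; Lorcan's ₹1,320,000 share passes to Lorcan's issue; Vance's ₹1,320,000 share passes to Vance's issue.
Oren's share (₹1,320,000) is divided into 4 shares of ₹330,000: Benedek, Halim, Wiremu, and Faisal each take ₹330,000.
Lorcan's share (₹1,320,000) is divided into 3 shares of ₹440,000: Zubin and Sibyl each take ₹440,000; Fenna's ₹440,000 share passes to Fenna's issue.
Fenna's share (₹440,000) is divided into 2 shares of ₹220,000: Perrin and Zephyr each take ₹220,000.
Vance's share (₹1,320,000) is divided into 2 shares of ₹660,000: Leilani takes ₹660,000; Lachlan's ₹660,000 share passes to Lachlan's issue.
Lachlan's share (₹660,000) passes entirely to Saskia.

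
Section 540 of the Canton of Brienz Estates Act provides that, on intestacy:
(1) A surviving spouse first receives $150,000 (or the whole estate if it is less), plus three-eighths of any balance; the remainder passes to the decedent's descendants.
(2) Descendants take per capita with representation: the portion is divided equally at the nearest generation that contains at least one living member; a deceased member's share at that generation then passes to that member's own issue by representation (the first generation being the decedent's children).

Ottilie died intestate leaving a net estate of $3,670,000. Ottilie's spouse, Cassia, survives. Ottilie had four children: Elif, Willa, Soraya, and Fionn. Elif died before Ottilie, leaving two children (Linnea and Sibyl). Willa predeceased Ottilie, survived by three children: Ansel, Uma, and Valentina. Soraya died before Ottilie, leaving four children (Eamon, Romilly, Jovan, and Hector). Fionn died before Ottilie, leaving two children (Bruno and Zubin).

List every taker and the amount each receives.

Cassia: $1,470,000; Linnea: $200,000; Sibyl: $200,000; Ansel: $200,000; Uma: $200,000; Valentina: $200,000; Eamon: $200,000; Romilly: $200,000; Jovan: $200,000; Hector: $200,000; Bruno: $200,000; Zubin: $200,000

Cassia first takes $150,000, leaving a balance of $3,520,000. Cassia then takes three-eighths of the balance ($1,320,000), for a total of $1,470,000. The remaining $2,200,000 passes to the descendants.
No child survives, so the initial division is made at the grandchildren's generation.
The descendants' portion ($2,200,000) is divided into 11 shares of $200,000: Linnea, Sibyl, Ansel, Uma, Valentina, Eamon, Romilly, Jovan, Hector, Bruno, and Zubin each take $200,000.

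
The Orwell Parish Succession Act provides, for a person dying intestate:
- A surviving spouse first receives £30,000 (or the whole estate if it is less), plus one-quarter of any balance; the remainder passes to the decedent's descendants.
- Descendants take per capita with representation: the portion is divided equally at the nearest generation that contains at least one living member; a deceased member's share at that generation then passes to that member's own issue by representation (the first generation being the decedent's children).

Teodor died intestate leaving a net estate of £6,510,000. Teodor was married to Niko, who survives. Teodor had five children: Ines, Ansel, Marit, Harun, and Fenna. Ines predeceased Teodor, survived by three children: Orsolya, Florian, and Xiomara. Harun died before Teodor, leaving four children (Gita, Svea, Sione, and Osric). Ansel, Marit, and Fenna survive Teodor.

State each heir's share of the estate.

Niko: £1,650,000; Orsolya: £324,000; Florian: £324,000; Xiomara: £324,000; Ansel: £972,000; Marit: £972,000; Gita: £243,000; Svea: £243,000; Sione: £243,000; Osric: £243,000; Fenna: £972,000

Niko first takes £30,000, leaving a balance of £6,480,000. Niko then takes one-quarter of the balance (£1,620,000), for a total of £1,650,000. The remaining £4,860,000 passes to the descendants.
The descendants' portion (£4,860,000) is divided into 5 shares of £972,000: Ansel, Marit, and Fenna each take £972,000; Ines's £972,000 share passes to Ines's issue; Harun's £972,000 share passes to Harun's issue.
Ines's share (£972,000) is divided into 3 shares of £324,000: Orsolya, Florian, and Xiomara each take £324,000.
Harun's share (£972,000) is divided into 4 shares of £243,000: Gita, Svea, Sione, and Osric each take £243,000.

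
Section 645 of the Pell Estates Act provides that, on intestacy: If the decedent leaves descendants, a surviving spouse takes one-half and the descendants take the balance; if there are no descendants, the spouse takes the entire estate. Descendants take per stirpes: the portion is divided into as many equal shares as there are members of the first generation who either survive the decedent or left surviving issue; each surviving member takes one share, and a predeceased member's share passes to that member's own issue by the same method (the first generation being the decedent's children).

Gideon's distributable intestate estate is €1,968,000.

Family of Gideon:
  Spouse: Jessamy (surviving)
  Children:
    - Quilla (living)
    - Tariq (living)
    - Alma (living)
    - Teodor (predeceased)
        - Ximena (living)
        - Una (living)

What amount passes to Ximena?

Ximena receives €123,000.

Jessamy takes one-half of €1,968,000 = €984,000. The remaining €984,000 passes to the descendants.
The descendants' portion (€984,000) is divided into 4 shares of €246,000: Quilla, Tariq, and Alma each take €246,000; Teodor's €246,000 share passes to Teodor's issue.
Teodor's share (€246,000) is divided into 2 shares of €123,000: Ximena and Una each take €123,000.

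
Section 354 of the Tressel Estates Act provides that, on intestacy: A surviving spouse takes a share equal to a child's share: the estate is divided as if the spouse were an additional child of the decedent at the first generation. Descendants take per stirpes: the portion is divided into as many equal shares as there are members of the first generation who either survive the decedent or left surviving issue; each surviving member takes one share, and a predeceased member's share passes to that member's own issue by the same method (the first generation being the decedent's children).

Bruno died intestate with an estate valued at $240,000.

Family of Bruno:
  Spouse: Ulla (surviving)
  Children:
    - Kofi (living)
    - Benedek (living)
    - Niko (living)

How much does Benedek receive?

The spouse counts as an additional share at the children's level, so there are 4 primary shares of $60,000. Ulla takes one such share ($60,000).
The children's combined portion ($180,000) is divided into 3 shares of $60,000: Kofi, Benedek, and Niko each take $60,000.

Benedek receives $60,000.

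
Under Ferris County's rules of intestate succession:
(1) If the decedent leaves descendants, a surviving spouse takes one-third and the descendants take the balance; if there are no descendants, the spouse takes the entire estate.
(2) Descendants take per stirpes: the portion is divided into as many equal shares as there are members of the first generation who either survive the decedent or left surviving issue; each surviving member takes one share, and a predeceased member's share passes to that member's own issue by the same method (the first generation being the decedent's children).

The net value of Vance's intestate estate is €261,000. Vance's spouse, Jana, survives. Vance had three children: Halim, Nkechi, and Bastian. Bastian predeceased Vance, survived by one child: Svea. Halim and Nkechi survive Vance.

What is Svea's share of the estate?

Svea receives €58,000.

Jana takes one-third of €261,000 = €87,000. The remaining €174,000 passes to the descendants.
The descendants' portion (€174,000) is divided into 3 shares of €58,000: Halim and Nkechi each take €58,000; Bastian's €58,000 share passes to Bastian's issue.
Bastian's share (€58,000) passes entirely to Svea.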